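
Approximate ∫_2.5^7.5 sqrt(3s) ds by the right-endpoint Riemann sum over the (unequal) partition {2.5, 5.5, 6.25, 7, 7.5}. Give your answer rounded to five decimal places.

Subinterval widths: 3, 0.75, 0.75, 0.5.
Right endpoints: 5.5, 6.25, 7, 7.5.
f(5.5) ≈ 4.06202, f(6.25) ≈ 4.33013, f(7) ≈ 4.58258, f(7.5) ≈ 4.74342.
Sum = Σ Δs_i · f(s_i).
Sum ≈ 21.24229.

21.24229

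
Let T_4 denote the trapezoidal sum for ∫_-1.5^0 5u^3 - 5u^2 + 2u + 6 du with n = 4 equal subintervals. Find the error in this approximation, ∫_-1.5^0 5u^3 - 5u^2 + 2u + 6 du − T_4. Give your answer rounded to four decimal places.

Exact integral: ∫_-1.5^0 f(u) du = -5.203125.
T_4 ≈ -5.774414.
Error ≈ -5.203125 − (-5.774414) ≈ 0.5713.

0.5713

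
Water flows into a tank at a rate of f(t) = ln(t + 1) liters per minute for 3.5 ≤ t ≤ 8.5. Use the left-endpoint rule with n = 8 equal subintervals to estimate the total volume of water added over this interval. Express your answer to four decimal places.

Δt = (8.5 − 3.5)/8 = 0.625.
Left endpoints: 3.5, 4.125, 4.75, 5.375, 6, 6.625, 7.25, 7.875.
f(3.5) ≈ 1.5041, f(4.125) ≈ 1.6341, f(4.75) ≈ 1.7492, f(5.375) ≈ 1.8524, f(6) ≈ 1.9459, f(6.625) ≈ 2.0314, f(7.25) ≈ 2.1102, f(7.875) ≈ 2.1832.
Sum = Δt · [f(3.5) + f(4.125) + f(4.75) + ...].
Sum ≈ 9.3816.

9.3816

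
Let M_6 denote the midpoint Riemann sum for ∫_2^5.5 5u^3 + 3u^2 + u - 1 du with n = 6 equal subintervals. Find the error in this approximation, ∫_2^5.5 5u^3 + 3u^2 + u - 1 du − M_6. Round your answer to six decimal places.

5.880425

Exact integral: ∫_2^5.5 f(u) du = 1291.828125.
M_6 ≈ 1285.94769965.
Error ≈ 1291.828125 − 1285.94769965 ≈ 5.880425.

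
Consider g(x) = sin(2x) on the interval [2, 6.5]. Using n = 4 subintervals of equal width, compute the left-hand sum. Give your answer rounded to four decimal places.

Δx = (6.5 − 2)/4 = 1.125.
Left endpoints: 2, 3.125, 4.25, 5.375.
g(2) ≈ -0.7568, g(3.125) ≈ -0.0332, g(4.25) ≈ 0.7985, g(5.375) ≈ -0.9700.
Sum = Δx · [g(2) + g(3.125) + g(4.25) + g(5.375)].
Sum ≈ -1.0817.

-1.0817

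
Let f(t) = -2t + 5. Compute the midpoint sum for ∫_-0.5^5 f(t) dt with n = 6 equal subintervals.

Δt = (5 − (-0.5))/6 = 11/12.
Midpoints: -1/24, 0.875, 43/24, 65/24, 3.625, 109/24.
f(-1/24) = 61/12, f(0.875) = 3.25, f(43/24) = 17/12, f(65/24) = -5/12, f(3.625) = -2.25, f(109/24) = -49/12.
Sum = Δt · [f(-1/24) + f(0.875) + f(43/24) + ...].
Sum = 2.75.

2.75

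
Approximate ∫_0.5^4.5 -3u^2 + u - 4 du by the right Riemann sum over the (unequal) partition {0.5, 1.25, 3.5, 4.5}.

Subinterval widths: 0.75, 2.25, 1.
Right endpoints: 1.25, 3.5, 4.5.
f(1.25) = -7.4375, f(3.5) = -37.25, f(4.5) = -60.25.
Sum = Σ Δu_i · f(u_i).
Sum = -149.640625.

-149.640625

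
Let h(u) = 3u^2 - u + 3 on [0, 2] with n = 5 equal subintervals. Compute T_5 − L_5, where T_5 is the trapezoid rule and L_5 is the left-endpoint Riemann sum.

T_5 = 12.16.
L_5 = 10.16.
T_5 − L_5 = 2.

2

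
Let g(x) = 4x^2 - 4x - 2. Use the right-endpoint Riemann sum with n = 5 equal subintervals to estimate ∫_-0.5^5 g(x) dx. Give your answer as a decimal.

Δx = (5 − (-0.5))/5 = 1.1.
Right endpoints: 0.6, 1.7, 2.8, 3.9, 5.
g(0.6) = -2.96, g(1.7) = 2.76, g(2.8) = 18.16, g(3.9) = 43.24, g(5) = 78.
Sum = Δx · [g(0.6) + g(1.7) + g(2.8) + g(3.9) + g(5)].
Sum = 153.12.

153.12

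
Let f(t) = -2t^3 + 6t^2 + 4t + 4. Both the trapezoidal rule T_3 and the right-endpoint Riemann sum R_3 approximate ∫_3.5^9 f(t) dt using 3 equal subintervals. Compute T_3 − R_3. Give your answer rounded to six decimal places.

859.604167

T_3 ≈ -1770.77083333.
R_3 = -2630.375.
T_3 − R_3 ≈ 859.604167.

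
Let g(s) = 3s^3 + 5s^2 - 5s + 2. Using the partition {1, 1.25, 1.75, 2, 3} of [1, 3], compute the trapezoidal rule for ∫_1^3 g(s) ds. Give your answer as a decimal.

92.3984375

Subinterval widths: 0.25, 0.5, 0.25, 1.
g(1) = 5, g(1.25) = 9.421875, g(1.75) = 24.640625, g(2) = 36, g(3) = 113.
On each subinterval the trapezoid contributes (Δs_i/2)·[g(s_{i-1}) + g(s_i)].
Sum = 92.3984375.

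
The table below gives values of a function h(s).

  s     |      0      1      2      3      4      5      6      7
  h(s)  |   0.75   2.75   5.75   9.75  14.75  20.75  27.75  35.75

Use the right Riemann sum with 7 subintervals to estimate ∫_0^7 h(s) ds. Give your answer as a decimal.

Δs = 1.
Sum = 1·[2.75 + 5.75 + 9.75 + 14.75 + 20.75 + 27.75 + 35.75] = 117.25.

117.25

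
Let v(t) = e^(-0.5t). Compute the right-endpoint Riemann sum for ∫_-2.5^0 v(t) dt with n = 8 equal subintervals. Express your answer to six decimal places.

4.601699

Δt = (0 − (-2.5))/8 = 0.3125.
Right endpoints: -2.1875, -1.875, -1.5625, -1.25, -0.9375, -0.625, -0.3125, 0.
v(-2.1875) ≈ 2.985449, v(-1.875) ≈ 2.553589, v(-1.5625) ≈ 2.184201, v(-1.25) ≈ 1.868246, v(-0.9375) ≈ 1.597995, v(-0.625) ≈ 1.366838, v(-0.3125) ≈ 1.169118, v(0) ≈ 1.000000.
Sum = Δt · [v(-2.1875) + v(-1.875) + v(-1.5625) + ...].
Sum ≈ 4.601699.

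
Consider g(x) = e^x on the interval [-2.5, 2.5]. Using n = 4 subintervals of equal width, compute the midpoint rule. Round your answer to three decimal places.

Δx = (2.5 − (-2.5))/4 = 1.25.
Midpoints: -1.875, -0.625, 0.625, 1.875.
g(-1.875) ≈ 0.153, g(-0.625) ≈ 0.535, g(0.625) ≈ 1.868, g(1.875) ≈ 6.521.
Sum = Δx · [g(-1.875) + g(-0.625) + g(0.625) + g(1.875)].
Sum ≈ 11.347.

11.347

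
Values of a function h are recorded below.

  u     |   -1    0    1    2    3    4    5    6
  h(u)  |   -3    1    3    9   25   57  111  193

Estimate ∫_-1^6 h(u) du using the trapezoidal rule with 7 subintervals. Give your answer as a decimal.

Δu = 1.
T_7 = (1/2)·[(-3) + 2·1 + 2·3 + 2·9 + 2·25 + 2·57 + 2·111 + 193] = 301.

301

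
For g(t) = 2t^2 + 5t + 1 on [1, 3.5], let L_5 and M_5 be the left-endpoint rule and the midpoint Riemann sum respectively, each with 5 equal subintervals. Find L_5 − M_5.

-8.4375

L_5 = 50.
M_5 = 58.4375.
L_5 − M_5 = -8.4375.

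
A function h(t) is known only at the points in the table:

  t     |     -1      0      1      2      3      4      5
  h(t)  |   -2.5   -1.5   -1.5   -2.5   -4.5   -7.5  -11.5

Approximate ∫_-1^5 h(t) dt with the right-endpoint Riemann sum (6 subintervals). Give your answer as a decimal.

-29

Δt = 1.
Sum = 1·[(-1.5) + (-1.5) + (-2.5) + (-4.5) + (-7.5) + (-11.5)] = -29.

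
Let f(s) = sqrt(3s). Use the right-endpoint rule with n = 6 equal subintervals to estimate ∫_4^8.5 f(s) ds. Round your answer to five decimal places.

Δs = (8.5 − 4)/6 = 0.75.
Right endpoints: 4.75, 5.5, 6.25, 7, 7.75, 8.5.
f(4.75) ≈ 3.77492, f(5.5) ≈ 4.06202, f(6.25) ≈ 4.33013, f(7) ≈ 4.58258, f(7.75) ≈ 4.82183, f(8.5) ≈ 5.04975.
Sum = Δs · [f(4.75) + f(5.5) + f(6.25) + ...].
Sum ≈ 19.96591.

19.96591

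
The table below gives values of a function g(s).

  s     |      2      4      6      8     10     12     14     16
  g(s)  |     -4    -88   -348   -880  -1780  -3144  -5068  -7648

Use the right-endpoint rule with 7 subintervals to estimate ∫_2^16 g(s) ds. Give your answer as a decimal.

Δs = 2.
Sum = 2·[(-88) + (-348) + (-880) + (-1780) + (-3144) + (-5068) + (-7648)] = -37912.

-37912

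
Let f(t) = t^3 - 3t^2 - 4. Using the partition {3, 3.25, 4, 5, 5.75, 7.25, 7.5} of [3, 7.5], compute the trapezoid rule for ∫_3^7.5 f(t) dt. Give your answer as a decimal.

Subinterval widths: 0.25, 0.75, 1, 0.75, 1.5, 0.25.
f(3) = -4, f(3.25) = -1.359375, f(4) = 12, f(5) = 46, f(5.75) = 86.921875, f(7.25) = 219.390625, f(7.5) = 249.125.
On each subinterval the trapezoid contributes (Δt_i/2)·[f(t_{i-1}) + f(t_i)].
Sum = 370.46484375.

370.46484375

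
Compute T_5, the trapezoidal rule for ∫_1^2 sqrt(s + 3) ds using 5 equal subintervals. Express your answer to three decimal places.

Δs = (2 − 1)/5 = 0.2.
f(1) ≈ 2.000, f(1.2) ≈ 2.049, f(1.4) ≈ 2.098, f(1.6) ≈ 2.145, f(1.8) ≈ 2.191, f(2) ≈ 2.236.
T_5 = (Δs/2)·[f(s_0) + 2f(s_1) + ... + 2f(s_{4}) + f(s_5)].
Sum ≈ 2.120.

2.120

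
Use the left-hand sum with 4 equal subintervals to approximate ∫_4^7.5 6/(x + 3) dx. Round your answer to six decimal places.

Δx = (7.5 − 4)/4 = 0.875.
Left endpoints: 4, 4.875, 5.75, 6.625.
f(4) = 6/7, f(4.875) = 16/21, f(5.75) = 24/35, f(6.625) = 48/77.
Sum = Δx · [f(4) + f(4.875) + f(5.75) + f(6.625)].
Sum ≈ 2.562121.

2.562121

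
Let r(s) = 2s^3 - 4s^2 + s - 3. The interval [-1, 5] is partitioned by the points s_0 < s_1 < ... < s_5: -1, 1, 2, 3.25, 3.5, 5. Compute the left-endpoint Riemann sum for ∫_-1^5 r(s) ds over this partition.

37.2890625

Subinterval widths: 2, 1, 1.25, 0.25, 1.5.
Left endpoints: -1, 1, 2, 3.25, 3.5.
r(-1) = -10, r(1) = -4, r(2) = -1, r(3.25) = 26.65625, r(3.5) = 37.25.
Sum = Σ Δs_i · r(s_i).
Sum = 37.2890625.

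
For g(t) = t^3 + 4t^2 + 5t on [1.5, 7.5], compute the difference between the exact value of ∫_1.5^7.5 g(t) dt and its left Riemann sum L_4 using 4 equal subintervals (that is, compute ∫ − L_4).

459

Exact integral: ∫_1.5^7.5 g(t) dt = 1482.75.
L_4 = 1023.75.
Error = 1482.75 − 1023.75 = 459.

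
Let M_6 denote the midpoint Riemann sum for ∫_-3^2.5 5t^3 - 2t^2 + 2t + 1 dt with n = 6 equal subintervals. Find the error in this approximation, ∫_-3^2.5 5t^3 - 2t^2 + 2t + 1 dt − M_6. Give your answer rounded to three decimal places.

Exact integral: ∫_-3^2.5 f(t) dt ≈ -78.08854.
M_6 ≈ -75.87406.
Error ≈ -78.08854 − (-75.87406) ≈ -2.214.

-2.214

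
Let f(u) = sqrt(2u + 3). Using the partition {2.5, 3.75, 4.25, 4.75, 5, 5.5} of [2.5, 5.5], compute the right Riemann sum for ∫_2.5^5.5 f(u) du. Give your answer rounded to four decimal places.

10.2860

Subinterval widths: 1.25, 0.5, 0.5, 0.25, 0.5.
Right endpoints: 3.75, 4.25, 4.75, 5, 5.5.
f(3.75) ≈ 3.2404, f(4.25) ≈ 3.3912, f(4.75) ≈ 3.5355, f(5) ≈ 3.6056, f(5.5) ≈ 3.7417.
Sum = Σ Δu_i · f(u_i).
Sum ≈ 10.2860.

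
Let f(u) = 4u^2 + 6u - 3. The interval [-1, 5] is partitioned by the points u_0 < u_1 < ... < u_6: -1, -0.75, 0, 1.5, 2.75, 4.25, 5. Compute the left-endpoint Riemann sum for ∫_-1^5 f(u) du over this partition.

145.75

Subinterval widths: 0.25, 0.75, 1.5, 1.25, 1.5, 0.75.
Left endpoints: -1, -0.75, 0, 1.5, 2.75, 4.25.
f(-1) = -5, f(-0.75) = -5.25, f(0) = -3, f(1.5) = 15, f(2.75) = 43.75, f(4.25) = 94.75.
Sum = Σ Δu_i · f(u_i).
Sum = 145.75.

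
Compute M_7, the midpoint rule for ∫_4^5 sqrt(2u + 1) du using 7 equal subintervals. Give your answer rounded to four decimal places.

3.1610

Δu = (5 − 4)/7 = 1/7.
Midpoints: 57/14, 59/14, 61/14, 4.5, 65/14, 67/14, 69/14.
f(57/14) ≈ 3.0237, f(59/14) ≈ 3.0706, f(61/14) ≈ 3.1168, f(4.5) ≈ 3.1623, f(65/14) ≈ 3.2071, f(67/14) ≈ 3.2514, f(69/14) ≈ 3.2950.
Sum = Δu · [f(57/14) + f(59/14) + f(61/14) + ...].
Sum ≈ 3.1610.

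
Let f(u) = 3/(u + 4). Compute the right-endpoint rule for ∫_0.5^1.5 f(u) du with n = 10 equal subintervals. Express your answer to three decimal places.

0.596

Δu = (1.5 − 0.5)/10 = 0.1.
Right endpoints: 0.6, 0.7, 0.8, 0.9, 1, 1.1, 1.2, 1.3, 1.4, 1.5.
f(0.6) = 15/23, f(0.7) = 30/47, f(0.8) = 0.625, f(0.9) = 30/49, f(1) = 0.6, f(1.1) = 10/17, f(1.2) = 15/26, f(1.3) = 30/53, f(1.4) = 5/9, f(1.5) = 6/11.
Sum = Δu · [f(0.6) + f(0.7) + f(0.8) + ...].
Sum ≈ 0.596.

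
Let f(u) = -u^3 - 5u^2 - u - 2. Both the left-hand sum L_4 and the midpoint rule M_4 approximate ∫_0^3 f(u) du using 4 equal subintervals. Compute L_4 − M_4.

24.1171875

L_4 = -50.296875.
M_4 = -74.4140625.
L_4 − M_4 = 24.1171875.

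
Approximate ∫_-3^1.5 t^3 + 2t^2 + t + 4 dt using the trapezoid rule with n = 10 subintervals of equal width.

15.85265625

Δt = (1.5 − (-3))/10 = 0.45.
f(-3) = -8, f(-2.55) = -2.126375, f(-2.1) = 1.459, f(-1.65) = 3.302875, f(-1.2) = 3.952, f(-0.75) = 3.953125, f(-0.3) = 3.853, f(0.15) = 4.198375, f(0.6) = 5.536, f(1.05) = 8.412625, f(1.5) = 13.375.
T_10 = (Δt/2)·[f(t_0) + 2f(t_1) + ... + 2f(t_{9}) + f(t_10)].
Sum = 15.85265625.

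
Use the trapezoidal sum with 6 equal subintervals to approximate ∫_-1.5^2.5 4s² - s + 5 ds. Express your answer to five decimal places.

44.51852

Δs = (2.5 − (-1.5))/6 = 2/3.
f(-1.5) = 15.5, f(-5/6) = 155/18, f(-1/6) = 95/18, f(0.5) = 5.5, f(7/6) = 167/18, f(11/6) = 299/18, f(2.5) = 27.5.
T_6 = (Δs/2)·[f(s_0) + 2f(s_1) + ... + 2f(s_{5}) + f(s_6)].
Sum ≈ 44.51852.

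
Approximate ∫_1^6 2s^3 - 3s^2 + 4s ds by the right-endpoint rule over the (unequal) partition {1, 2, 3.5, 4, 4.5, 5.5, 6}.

662.25

Subinterval widths: 1, 1.5, 0.5, 0.5, 1, 0.5.
Right endpoints: 2, 3.5, 4, 4.5, 5.5, 6.
f(2) = 12, f(3.5) = 63, f(4) = 96, f(4.5) = 139.5, f(5.5) = 264, f(6) = 348.
Sum = Σ Δs_i · f(s_i).
Sum = 662.25.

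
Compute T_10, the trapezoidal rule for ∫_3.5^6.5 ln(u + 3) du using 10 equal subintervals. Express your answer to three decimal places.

Δu = (6.5 − 3.5)/10 = 0.3.
f(3.5) ≈ 1.872, f(3.8) ≈ 1.917, f(4.1) ≈ 1.960, f(4.4) ≈ 2.001, f(4.7) ≈ 2.041, f(5) ≈ 2.079, f(5.3) ≈ 2.116, f(5.6) ≈ 2.152, f(5.9) ≈ 2.186, f(6.2) ≈ 2.219, f(6.5) ≈ 2.251.
T_10 = (Δu/2)·[f(u_0) + 2f(u_1) + ... + 2f(u_{9}) + f(u_10)].
Sum ≈ 6.220.

6.220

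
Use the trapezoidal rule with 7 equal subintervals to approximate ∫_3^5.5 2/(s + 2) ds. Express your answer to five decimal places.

0.81140

Δs = (5.5 − 3)/7 = 5/14.
f(3) = 0.4, f(47/14) = 28/75, f(26/7) = 0.35, f(57/14) = 28/85, f(31/7) = 14/45, f(67/14) = 28/95, f(36/7) = 0.28, f(5.5) = 4/15.
T_7 = (Δs/2)·[f(s_0) + 2f(s_1) + ... + 2f(s_{6}) + f(s_7)].
Sum ≈ 0.81140.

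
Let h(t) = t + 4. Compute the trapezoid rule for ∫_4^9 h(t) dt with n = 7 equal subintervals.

52.5

Δt = (9 − 4)/7 = 5/7.
h(4) = 8, h(33/7) = 61/7, h(38/7) = 66/7, h(43/7) = 71/7, h(48/7) = 76/7, h(53/7) = 81/7, h(58/7) = 86/7, h(9) = 13.
T_7 = (Δt/2)·[h(t_0) + 2h(t_1) + ... + 2h(t_{6}) + h(t_7)].
Sum = 52.5.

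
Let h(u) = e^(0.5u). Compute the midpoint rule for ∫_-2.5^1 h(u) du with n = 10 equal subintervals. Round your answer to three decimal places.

Δu = (1 − (-2.5))/10 = 0.35.
Midpoints: -2.325, -1.975, -1.625, -1.275, -0.925, -0.575, -0.225, 0.125, 0.475, 0.825.
h(-2.325) ≈ 0.313, h(-1.975) ≈ 0.373, h(-1.625) ≈ 0.444, h(-1.275) ≈ 0.529, h(-0.925) ≈ 0.630, h(-0.575) ≈ 0.750, h(-0.225) ≈ 0.894, h(0.125) ≈ 1.064, h(0.475) ≈ 1.268, h(0.825) ≈ 1.511.
Sum = Δu · [h(-2.325) + h(-1.975) + h(-1.625) + ...].
Sum ≈ 2.721.

2.721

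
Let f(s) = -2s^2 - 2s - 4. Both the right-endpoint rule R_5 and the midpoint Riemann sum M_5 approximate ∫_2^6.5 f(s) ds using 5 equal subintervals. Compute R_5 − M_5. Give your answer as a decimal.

R_5 = -273.69.
M_5 = -233.3925.
R_5 − M_5 = -40.2975.

-40.2975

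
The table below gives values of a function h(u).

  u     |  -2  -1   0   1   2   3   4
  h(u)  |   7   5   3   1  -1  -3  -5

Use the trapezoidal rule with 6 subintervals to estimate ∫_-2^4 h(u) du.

Δu = 1.
T_6 = (1/2)·[7 + 2·5 + 2·3 + 2·1 + 2·(-1) + 2·(-3) + (-5)] = 6.

6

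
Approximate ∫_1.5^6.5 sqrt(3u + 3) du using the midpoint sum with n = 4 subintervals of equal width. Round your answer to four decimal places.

19.1676

Δu = (6.5 − 1.5)/4 = 1.25.
Midpoints: 2.125, 3.375, 4.625, 5.875.
f(2.125) ≈ 3.0619, f(3.375) ≈ 3.6228, f(4.625) ≈ 4.1079, f(5.875) ≈ 4.5415.
Sum = Δu · [f(2.125) + f(3.375) + f(4.625) + f(5.875)].
Sum ≈ 19.1676.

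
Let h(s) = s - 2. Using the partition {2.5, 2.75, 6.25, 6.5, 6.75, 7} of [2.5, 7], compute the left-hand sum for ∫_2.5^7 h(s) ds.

6.125

Subinterval widths: 0.25, 3.5, 0.25, 0.25, 0.25.
Left endpoints: 2.5, 2.75, 6.25, 6.5, 6.75.
h(2.5) = 0.5, h(2.75) = 0.75, h(6.25) = 4.25, h(6.5) = 4.5, h(6.75) = 4.75.
Sum = Σ Δs_i · h(s_i).
Sum = 6.125.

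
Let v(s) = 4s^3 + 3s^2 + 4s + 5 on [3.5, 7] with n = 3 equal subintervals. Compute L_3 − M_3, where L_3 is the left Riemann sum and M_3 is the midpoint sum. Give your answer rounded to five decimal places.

-694.16667

L_3 ≈ 1921.6944444.
M_3 ≈ 2615.8611111.
L_3 − M_3 ≈ -694.16667.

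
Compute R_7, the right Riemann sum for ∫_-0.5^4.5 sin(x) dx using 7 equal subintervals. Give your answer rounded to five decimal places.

Δx = (4.5 − (-0.5))/7 = 5/7.
Right endpoints: 3/14, 13/14, 23/14, 33/14, 43/14, 53/14, 4.5.
f(3/14) ≈ 0.21265, f(13/14) ≈ 0.80077, f(23/14) ≈ 0.99740, f(33/14) ≈ 0.70644, f(43/14) ≈ 0.07011, f(53/14) ≈ -0.60050, f(4.5) ≈ -0.97753.
Sum = Δx · [f(3/14) + f(13/14) + f(23/14) + ...].
Sum ≈ 0.86381.

0.86381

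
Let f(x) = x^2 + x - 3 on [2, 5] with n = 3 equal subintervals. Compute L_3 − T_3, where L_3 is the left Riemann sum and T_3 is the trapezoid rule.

L_3 = 29.
T_3 = 41.
L_3 − T_3 = -12.

-12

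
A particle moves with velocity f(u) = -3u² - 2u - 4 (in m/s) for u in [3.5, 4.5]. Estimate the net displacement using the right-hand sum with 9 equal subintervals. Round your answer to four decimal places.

Δu = (4.5 − 3.5)/9 = 1/9.
Right endpoints: 65/18, 67/18, 23/6, 71/18, 73/18, 25/6, 77/18, 79/18, 4.5.
f(65/18) = -5437/108, f(67/18) = -5725/108, f(23/6) = -55.75, f(71/18) = -6325/108, f(73/18) = -6637/108, f(25/6) = -773/12, f(77/18) = -7285/108, f(79/18) = -7621/108, f(4.5) = -73.75.
Sum = Δu · [f(65/18) + f(67/18) + f(23/6) + ...].
Sum ≈ -61.7006.

-61.7006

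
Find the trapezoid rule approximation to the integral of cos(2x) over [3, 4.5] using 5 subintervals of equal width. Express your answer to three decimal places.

Δx = (4.5 − 3)/5 = 0.3.
f(3) ≈ 0.960, f(3.3) ≈ 0.950, f(3.6) ≈ 0.608, f(3.9) ≈ 0.054, f(4.2) ≈ -0.519, f(4.5) ≈ -0.911.
T_5 = (Δx/2)·[f(x_0) + 2f(x_1) + ... + 2f(x_{4}) + f(x_5)].
Sum ≈ 0.335.

0.335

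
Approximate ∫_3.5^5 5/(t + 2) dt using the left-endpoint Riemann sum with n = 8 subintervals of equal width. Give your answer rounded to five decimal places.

1.22426

Δt = (5 − 3.5)/8 = 0.1875.
Left endpoints: 3.5, 3.6875, 3.875, 4.0625, 4.25, 4.4375, 4.625, 4.8125.
f(3.5) = 10/11, f(3.6875) = 80/91, f(3.875) = 40/47, f(4.0625) = 80/97, f(4.25) = 0.8, f(4.4375) = 80/103, f(4.625) = 40/53, f(4.8125) = 80/109.
Sum = Δt · [f(3.5) + f(3.6875) + f(3.875) + ...].
Sum ≈ 1.22426.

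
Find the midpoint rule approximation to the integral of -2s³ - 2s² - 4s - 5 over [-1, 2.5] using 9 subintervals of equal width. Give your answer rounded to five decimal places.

-57.82787

Δs = (2.5 − (-1))/9 = 7/18.
Midpoints: -29/36, -5/12, -1/36, 13/36, 0.75, 41/36, 55/36, 23/12, 83/36.
f(-29/36) = -47359/23328, f(-5/12) = -3055/864, f(-1/36) = -114083/23328, f(13/36) = -158617/23328, f(0.75) = -9.96875, f(41/36) = -352349/23328, f(55/36) = -534475/23328, f(23/12) = -29459/864, f(83/36) = -1151567/23328.
Sum = Δs · [f(-29/36) + f(-5/12) + f(-1/36) + ...].
Sum ≈ -57.82787.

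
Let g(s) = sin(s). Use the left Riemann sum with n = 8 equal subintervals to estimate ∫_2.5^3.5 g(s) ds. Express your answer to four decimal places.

0.1945

Δs = (3.5 − 2.5)/8 = 0.125.
Left endpoints: 2.5, 2.625, 2.75, 2.875, 3, 3.125, 3.25, 3.375.
g(2.5) ≈ 0.5985, g(2.625) ≈ 0.4939, g(2.75) ≈ 0.3817, g(2.875) ≈ 0.2634, g(3) ≈ 0.1411, g(3.125) ≈ 0.0166, g(3.25) ≈ -0.1082, g(3.375) ≈ -0.2313.
Sum = Δs · [g(2.5) + g(2.625) + g(2.75) + ...].
Sum ≈ 0.1945.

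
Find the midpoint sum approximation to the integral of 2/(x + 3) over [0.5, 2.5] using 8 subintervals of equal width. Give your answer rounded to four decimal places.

Δx = (2.5 − 0.5)/8 = 0.25.
Midpoints: 0.625, 0.875, 1.125, 1.375, 1.625, 1.875, 2.125, 2.375.
f(0.625) = 16/29, f(0.875) = 16/31, f(1.125) = 16/33, f(1.375) = 16/35, f(1.625) = 16/37, f(1.875) = 16/39, f(2.125) = 16/41, f(2.375) = 16/43.
Sum = Δx · [f(0.625) + f(0.875) + f(1.125) + ...].
Sum ≈ 0.9037.

0.9037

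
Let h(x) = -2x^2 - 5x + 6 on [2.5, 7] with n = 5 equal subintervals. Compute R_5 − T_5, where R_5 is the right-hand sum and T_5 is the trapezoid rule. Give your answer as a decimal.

-48.6

R_5 = -347.94.
T_5 = -299.34.
R_5 − T_5 = -48.6.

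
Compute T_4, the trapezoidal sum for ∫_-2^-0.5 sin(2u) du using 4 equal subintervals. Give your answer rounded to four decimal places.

Δu = (-0.5 − (-2))/4 = 0.375.
f(-2) ≈ 0.7568, f(-1.625) ≈ 0.1082, f(-1.25) ≈ -0.5985, f(-0.875) ≈ -0.9840, f(-0.5) ≈ -0.8415.
T_4 = (Δu/2)·[f(u_0) + 2f(u_1) + 2f(u_2) + 2f(u_3) + f(u_4)].
Sum ≈ -0.5687.

-0.5687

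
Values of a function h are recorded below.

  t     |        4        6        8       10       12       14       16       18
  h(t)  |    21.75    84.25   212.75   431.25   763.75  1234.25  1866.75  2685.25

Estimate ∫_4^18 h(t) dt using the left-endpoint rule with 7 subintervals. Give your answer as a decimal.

Δt = 2.
Sum = 2·[21.75 + 84.25 + 212.75 + 431.25 + 763.75 + 1234.25 + 1866.75] = 9229.5.

9229.5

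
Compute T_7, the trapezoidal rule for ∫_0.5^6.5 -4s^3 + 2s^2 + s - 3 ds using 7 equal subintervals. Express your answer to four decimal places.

-1628.3878

Δs = (6.5 − 0.5)/7 = 6/7.
f(0.5) = -2.5, f(19/14) = -5459/686, f(31/14) = -23603/686, f(43/14) = -66515/686, f(55/14) = -144563/686, f(67/14) = -268115/686, f(79/14) = -447539/686, f(6.5) = -1010.5.
T_7 = (Δs/2)·[f(s_0) + 2f(s_1) + ... + 2f(s_{6}) + f(s_7)].
Sum ≈ -1628.3878.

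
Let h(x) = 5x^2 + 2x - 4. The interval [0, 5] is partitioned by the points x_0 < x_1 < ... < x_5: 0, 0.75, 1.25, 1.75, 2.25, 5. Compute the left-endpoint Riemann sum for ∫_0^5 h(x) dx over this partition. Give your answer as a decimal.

Subinterval widths: 0.75, 0.5, 0.5, 0.5, 2.75.
Left endpoints: 0, 0.75, 1.25, 1.75, 2.25.
h(0) = -4, h(0.75) = 0.3125, h(1.25) = 6.3125, h(1.75) = 14.8125, h(2.25) = 25.8125.
Sum = Σ Δx_i · h(x_i).
Sum = 78.703125.

78.703125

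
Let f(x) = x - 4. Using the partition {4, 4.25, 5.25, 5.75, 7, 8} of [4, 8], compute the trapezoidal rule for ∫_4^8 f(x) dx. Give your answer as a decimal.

Subinterval widths: 0.25, 1, 0.5, 1.25, 1.
f(4) = 0, f(4.25) = 0.25, f(5.25) = 1.25, f(5.75) = 1.75, f(7) = 3, f(8) = 4.
On each subinterval the trapezoid contributes (Δx_i/2)·[f(x_{i-1}) + f(x_i)].
Sum = 8.

8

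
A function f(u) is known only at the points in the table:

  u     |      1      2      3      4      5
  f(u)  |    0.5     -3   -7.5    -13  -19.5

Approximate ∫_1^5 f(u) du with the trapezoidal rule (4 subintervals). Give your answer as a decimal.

-33

Δu = 1.
T_4 = (1/2)·[0.5 + 2·(-3) + 2·(-7.5) + 2·(-13) + (-19.5)] = -33.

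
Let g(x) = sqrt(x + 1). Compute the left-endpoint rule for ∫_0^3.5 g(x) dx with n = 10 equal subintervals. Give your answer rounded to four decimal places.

Δx = (3.5 − 0)/10 = 0.35.
Left endpoints: 0, 0.35, 0.7, 1.05, 1.4, 1.75, 2.1, 2.45, 2.8, 3.15.
g(0) ≈ 1.0000, g(0.35) ≈ 1.1619, g(0.7) ≈ 1.3038, g(1.05) ≈ 1.4318, g(1.4) ≈ 1.5492, g(1.75) ≈ 1.6583, g(2.1) ≈ 1.7607, g(2.45) ≈ 1.8574, g(2.8) ≈ 1.9494, g(3.15) ≈ 2.0372.
Sum = Δx · [g(0) + g(0.35) + g(0.7) + ...].
Sum ≈ 5.4984.

5.4984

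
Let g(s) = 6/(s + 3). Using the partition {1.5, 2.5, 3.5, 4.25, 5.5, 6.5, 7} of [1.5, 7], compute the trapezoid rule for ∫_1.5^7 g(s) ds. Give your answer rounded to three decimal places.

Subinterval widths: 1, 1, 0.75, 1.25, 1, 0.5.
g(1.5) = 4/3, g(2.5) = 12/11, g(3.5) = 12/13, g(4.25) = 24/29, g(5.5) = 12/17, g(6.5) = 12/19, g(7) = 0.6.
On each subinterval the trapezoid contributes (Δs_i/2)·[g(s_{i-1}) + g(s_i)].
Sum ≈ 4.811.

4.811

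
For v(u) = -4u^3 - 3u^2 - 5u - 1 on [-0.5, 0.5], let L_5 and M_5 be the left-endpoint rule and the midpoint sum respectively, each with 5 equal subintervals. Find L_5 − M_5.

0.57

L_5 = -0.67.
M_5 = -1.24.
L_5 − M_5 = 0.57.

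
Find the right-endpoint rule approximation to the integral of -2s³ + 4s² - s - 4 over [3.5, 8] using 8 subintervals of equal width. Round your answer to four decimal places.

-1605.5112

Δs = (8 − 3.5)/8 = 0.5625.
Right endpoints: 4.0625, 4.625, 5.1875, 5.75, 6.3125, 6.875, 7.4375, 8.
f(4.0625) = -155937/2048, f(4.625) = -120.92578125, f(5.1875) = -370155/2048, f(5.75) = -257.71875, f(6.3125) = -724989/2048, f(6.875) = -471.71484375, f(7.4375) = -1255431/2048, f(8) = -780.
Sum = Δs · [f(4.0625) + f(4.625) + f(5.1875) + ...].
Sum ≈ -1605.5112.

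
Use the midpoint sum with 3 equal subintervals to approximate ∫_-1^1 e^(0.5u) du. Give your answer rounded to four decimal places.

Δu = (1 − (-1))/3 = 2/3.
Midpoints: -2/3, 0, 2/3.
f(-2/3) ≈ 0.7165, f(0) ≈ 1.0000, f(2/3) ≈ 1.3956.
Sum = Δu · [f(-2/3) + f(0) + f(2/3)].
Sum ≈ 2.0748.

2.0748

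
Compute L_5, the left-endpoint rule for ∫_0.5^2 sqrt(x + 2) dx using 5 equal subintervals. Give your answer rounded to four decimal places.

2.6348

Δx = (2 − 0.5)/5 = 0.3.
Left endpoints: 0.5, 0.8, 1.1, 1.4, 1.7.
f(0.5) ≈ 1.5811, f(0.8) ≈ 1.6733, f(1.1) ≈ 1.7607, f(1.4) ≈ 1.8439, f(1.7) ≈ 1.9235.
Sum = Δx · [f(0.5) + f(0.8) + f(1.1) + f(1.4) + f(1.7)].
Sum ≈ 2.6348.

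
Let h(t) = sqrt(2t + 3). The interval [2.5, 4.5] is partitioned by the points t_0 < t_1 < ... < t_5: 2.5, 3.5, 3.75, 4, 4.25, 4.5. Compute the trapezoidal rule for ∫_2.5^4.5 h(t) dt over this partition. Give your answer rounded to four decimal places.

Subinterval widths: 1, 0.25, 0.25, 0.25, 0.25.
h(2.5) ≈ 2.8284, h(3.5) ≈ 3.1623, h(3.75) ≈ 3.2404, h(4) ≈ 3.3166, h(4.25) ≈ 3.3912, h(4.5) ≈ 3.4641.
On each subinterval the trapezoid contributes (Δt_i/2)·[h(t_{i-1}) + h(t_i)].
Sum ≈ 6.3107.

6.3107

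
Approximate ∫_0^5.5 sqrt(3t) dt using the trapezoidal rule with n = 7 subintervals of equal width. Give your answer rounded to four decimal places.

Δt = (5.5 − 0)/7 = 11/14.
f(0) ≈ 0.0000, f(11/14) ≈ 1.5353, f(11/7) ≈ 2.1712, f(33/14) ≈ 2.6592, f(22/7) ≈ 3.0706, f(55/14) ≈ 3.4330, f(33/7) ≈ 3.7607, f(5.5) ≈ 4.0620.
T_7 = (Δt/2)·[f(t_0) + 2f(t_1) + ... + 2f(t_{6}) + f(t_7)].
Sum ≈ 14.6623.

14.6623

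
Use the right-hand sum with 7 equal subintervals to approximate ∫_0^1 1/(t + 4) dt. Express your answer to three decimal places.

0.220

Δt = (1 − 0)/7 = 1/7.
Right endpoints: 1/7, 2/7, 3/7, 4/7, 5/7, 6/7, 1.
f(1/7) = 7/29, f(2/7) = 7/30, f(3/7) = 7/31, f(4/7) = 0.21875, f(5/7) = 7/33, f(6/7) = 7/34, f(1) = 0.2.
Sum = Δt · [f(1/7) + f(2/7) + f(3/7) + ...].
Sum ≈ 0.220.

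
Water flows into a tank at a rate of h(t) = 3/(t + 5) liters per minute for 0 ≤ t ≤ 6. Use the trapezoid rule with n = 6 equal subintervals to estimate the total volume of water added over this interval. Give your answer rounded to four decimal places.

Δt = (6 − 0)/6 = 1.
h(0) = 0.6, h(1) = 0.5, h(2) = 3/7, h(3) = 0.375, h(4) = 1/3, h(5) = 0.3, h(6) = 3/11.
T_6 = (Δt/2)·[h(t_0) + 2h(t_1) + ... + 2h(t_{5}) + h(t_6)].
Sum ≈ 2.3733.

2.3733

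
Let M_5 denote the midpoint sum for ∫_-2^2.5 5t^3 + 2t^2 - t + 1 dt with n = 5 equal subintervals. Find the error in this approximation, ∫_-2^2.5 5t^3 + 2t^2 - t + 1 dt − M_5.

1.7465625

Exact integral: ∫_-2^2.5 f(t) dt = 47.953125.
M_5 = 46.2065625.
Error = 47.953125 − 46.2065625 = 1.7465625.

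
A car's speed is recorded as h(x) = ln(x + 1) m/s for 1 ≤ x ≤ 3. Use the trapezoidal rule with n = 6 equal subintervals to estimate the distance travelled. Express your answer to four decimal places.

Δx = (3 − 1)/6 = 1/3.
h(1) ≈ 0.6931, h(4/3) ≈ 0.8473, h(5/3) ≈ 0.9808, h(2) ≈ 1.0986, h(7/3) ≈ 1.2040, h(8/3) ≈ 1.2993, h(3) ≈ 1.3863.
T_6 = (Δx/2)·[h(x_0) + 2h(x_1) + ... + 2h(x_{5}) + h(x_6)].
Sum ≈ 2.1566.

2.1566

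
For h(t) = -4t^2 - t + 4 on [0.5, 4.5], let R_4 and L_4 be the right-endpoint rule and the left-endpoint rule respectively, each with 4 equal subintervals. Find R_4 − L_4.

R_4 = -160.
L_4 = -76.
R_4 − L_4 = -84.

-84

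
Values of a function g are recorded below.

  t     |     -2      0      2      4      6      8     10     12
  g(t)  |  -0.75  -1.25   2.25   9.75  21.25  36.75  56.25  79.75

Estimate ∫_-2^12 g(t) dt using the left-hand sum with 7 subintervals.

248.5

Δt = 2.
Sum = 2·[(-0.75) + (-1.25) + 2.25 + 9.75 + 21.25 + 36.75 + 56.25] = 248.5.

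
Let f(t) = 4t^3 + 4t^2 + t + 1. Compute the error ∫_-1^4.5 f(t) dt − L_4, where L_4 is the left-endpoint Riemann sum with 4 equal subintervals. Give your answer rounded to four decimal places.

Exact integral: ∫_-1^4.5 f(t) dt ≈ 547.020833.
L_4 = 280.28515625.
Error ≈ 547.020833 − 280.28515625 ≈ 266.7357.

266.7357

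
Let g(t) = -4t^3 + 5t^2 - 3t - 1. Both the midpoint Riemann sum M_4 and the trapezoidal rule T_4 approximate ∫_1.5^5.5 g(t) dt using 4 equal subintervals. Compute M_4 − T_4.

M_4 = -672.
T_4 = -709.
M_4 − T_4 = 37.

37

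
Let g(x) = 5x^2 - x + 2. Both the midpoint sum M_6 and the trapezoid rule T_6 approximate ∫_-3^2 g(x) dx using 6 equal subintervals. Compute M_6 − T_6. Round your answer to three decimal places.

M_6 ≈ 69.38657.
T_6 ≈ 73.72685.
M_6 − T_6 ≈ -4.340.

-4.340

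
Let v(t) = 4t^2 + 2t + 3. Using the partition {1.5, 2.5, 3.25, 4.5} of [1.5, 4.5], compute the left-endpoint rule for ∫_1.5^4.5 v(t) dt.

Subinterval widths: 1, 0.75, 1.25.
Left endpoints: 1.5, 2.5, 3.25.
v(1.5) = 15, v(2.5) = 33, v(3.25) = 51.75.
Sum = Σ Δt_i · v(t_i).
Sum = 104.4375.

104.4375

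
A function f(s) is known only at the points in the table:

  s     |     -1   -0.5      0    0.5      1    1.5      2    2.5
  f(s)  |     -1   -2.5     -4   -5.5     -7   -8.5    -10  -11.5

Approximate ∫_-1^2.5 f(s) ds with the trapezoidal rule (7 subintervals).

Δs = 0.5.
T_7 = (0.5/2)·[(-1) + 2·(-2.5) + 2·(-4) + 2·(-5.5) + 2·(-7) + 2·(-8.5) + 2·(-10) + (-11.5)] = -21.875.

-21.875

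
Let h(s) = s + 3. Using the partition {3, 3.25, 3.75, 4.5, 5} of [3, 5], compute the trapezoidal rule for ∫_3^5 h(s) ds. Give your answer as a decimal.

14

Subinterval widths: 0.25, 0.5, 0.75, 0.5.
h(3) = 6, h(3.25) = 6.25, h(3.75) = 6.75, h(4.5) = 7.5, h(5) = 8.
On each subinterval the trapezoid contributes (Δs_i/2)·[h(s_{i-1}) + h(s_i)].
Sum = 14.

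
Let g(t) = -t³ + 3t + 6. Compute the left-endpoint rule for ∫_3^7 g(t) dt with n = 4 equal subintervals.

-354

Δt = (7 − 3)/4 = 1.
Left endpoints: 3, 4, 5, 6.
g(3) = -12, g(4) = -46, g(5) = -104, g(6) = -192.
Sum = Δt · [g(3) + g(4) + g(5) + g(6)].
Sum = -354.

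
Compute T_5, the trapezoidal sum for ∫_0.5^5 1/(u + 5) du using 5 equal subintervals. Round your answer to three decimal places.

0.599

Δu = (5 − 0.5)/5 = 0.9.
f(0.5) = 2/11, f(1.4) = 0.15625, f(2.3) = 10/73, f(3.2) = 5/41, f(4.1) = 10/91, f(5) = 0.1.
T_5 = (Δu/2)·[f(u_0) + 2f(u_1) + ... + 2f(u_{4}) + f(u_5)].
Sum ≈ 0.599.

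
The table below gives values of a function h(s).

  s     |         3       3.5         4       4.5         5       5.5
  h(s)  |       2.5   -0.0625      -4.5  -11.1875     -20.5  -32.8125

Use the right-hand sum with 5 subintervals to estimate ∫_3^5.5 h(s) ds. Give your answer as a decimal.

-34.53125

Δs = 0.5.
Sum = 0.5·[(-0.0625) + (-4.5) + (-11.1875) + (-20.5) + (-32.8125)] = -34.53125.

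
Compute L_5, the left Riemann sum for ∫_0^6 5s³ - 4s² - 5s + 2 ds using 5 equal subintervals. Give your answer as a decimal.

Δs = (6 − 0)/5 = 1.2.
Left endpoints: 0, 1.2, 2.4, 3.6, 4.8.
f(0) = 2, f(1.2) = -1.12, f(2.4) = 36.08, f(3.6) = 165.44, f(4.8) = 438.8.
Sum = Δs · [f(0) + f(1.2) + f(2.4) + f(3.6) + f(4.8)].
Sum = 769.44.

769.44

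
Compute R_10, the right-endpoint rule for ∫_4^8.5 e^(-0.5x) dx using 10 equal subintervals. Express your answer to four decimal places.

0.2159

Δx = (8.5 − 4)/10 = 0.45.
Right endpoints: 4.45, 4.9, 5.35, 5.8, 6.25, 6.7, 7.15, 7.6, 8.05, 8.5.
f(4.45) ≈ 0.1081, f(4.9) ≈ 0.0863, f(5.35) ≈ 0.0689, f(5.8) ≈ 0.0550, f(6.25) ≈ 0.0439, f(6.7) ≈ 0.0351, f(7.15) ≈ 0.0280, f(7.6) ≈ 0.0224, f(8.05) ≈ 0.0179, f(8.5) ≈ 0.0143.
Sum = Δx · [f(4.45) + f(4.9) + f(5.35) + ...].
Sum ≈ 0.2159.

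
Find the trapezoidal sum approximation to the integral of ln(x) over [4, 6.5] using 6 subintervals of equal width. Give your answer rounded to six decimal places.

4.120147

Δx = (6.5 − 4)/6 = 5/12.
f(4) ≈ 1.386294, f(53/12) ≈ 1.485385, f(29/6) ≈ 1.575536, f(5.25) ≈ 1.658228, f(17/3) ≈ 1.734601, f(73/12) ≈ 1.805553, f(6.5) ≈ 1.871802.
T_6 = (Δx/2)·[f(x_0) + 2f(x_1) + ... + 2f(x_{5}) + f(x_6)].
Sum ≈ 4.120147.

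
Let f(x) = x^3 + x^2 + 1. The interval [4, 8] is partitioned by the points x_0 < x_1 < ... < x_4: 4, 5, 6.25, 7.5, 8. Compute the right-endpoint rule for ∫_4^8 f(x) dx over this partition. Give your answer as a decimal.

Subinterval widths: 1, 1.25, 1.25, 0.5.
Right endpoints: 5, 6.25, 7.5, 8.
f(5) = 151, f(6.25) = 284.203125, f(7.5) = 479.125, f(8) = 577.
Sum = Σ Δx_i · f(x_i).
Sum = 1393.66015625.

1393.66015625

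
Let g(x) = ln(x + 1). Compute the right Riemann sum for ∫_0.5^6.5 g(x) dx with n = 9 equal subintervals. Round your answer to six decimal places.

Δx = (6.5 − 0.5)/9 = 2/3.
Right endpoints: 7/6, 11/6, 2.5, 19/6, 23/6, 4.5, 31/6, 35/6, 6.5.
g(7/6) ≈ 0.773190, g(11/6) ≈ 1.041454, g(2.5) ≈ 1.252763, g(19/6) ≈ 1.427116, g(23/6) ≈ 1.575536, g(4.5) ≈ 1.704748, g(31/6) ≈ 1.819158, g(35/6) ≈ 1.921813, g(6.5) ≈ 2.014903.
Sum = Δx · [g(7/6) + g(11/6) + g(2.5) + ...].
Sum ≈ 9.020454.

9.020454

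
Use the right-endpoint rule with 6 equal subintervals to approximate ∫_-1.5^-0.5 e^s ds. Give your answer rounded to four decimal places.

0.4162

Δs = (-0.5 − (-1.5))/6 = 1/6.
Right endpoints: -4/3, -7/6, -1, -5/6, -2/3, -0.5.
f(-4/3) ≈ 0.2636, f(-7/6) ≈ 0.3114, f(-1) ≈ 0.3679, f(-5/6) ≈ 0.4346, f(-2/3) ≈ 0.5134, f(-0.5) ≈ 0.6065.
Sum = Δs · [f(-4/3) + f(-7/6) + f(-1) + ...].
Sum ≈ 0.4162.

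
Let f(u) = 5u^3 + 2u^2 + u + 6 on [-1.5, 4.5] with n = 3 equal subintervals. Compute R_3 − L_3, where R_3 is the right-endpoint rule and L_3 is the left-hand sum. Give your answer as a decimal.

R_3 = 1226.75.
L_3 = 197.75.
R_3 − L_3 = 1029.

1029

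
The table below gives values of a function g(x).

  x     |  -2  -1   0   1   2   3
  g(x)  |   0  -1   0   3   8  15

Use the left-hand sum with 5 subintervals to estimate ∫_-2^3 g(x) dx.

10

Δx = 1.
Sum = 1·[0 + (-1) + 0 + 3 + 8] = 10.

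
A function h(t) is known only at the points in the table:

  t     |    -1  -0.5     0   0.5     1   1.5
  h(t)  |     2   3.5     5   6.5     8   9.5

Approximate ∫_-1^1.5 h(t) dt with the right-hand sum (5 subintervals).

16.25

Δt = 0.5.
Sum = 0.5·[3.5 + 5 + 6.5 + 8 + 9.5] = 16.25.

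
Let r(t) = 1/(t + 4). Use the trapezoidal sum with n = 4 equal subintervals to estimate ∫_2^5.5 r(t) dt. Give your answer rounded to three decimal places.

0.461

Δt = (5.5 − 2)/4 = 0.875.
r(2) = 1/6, r(2.875) = 8/55, r(3.75) = 4/31, r(4.625) = 8/69, r(5.5) = 2/19.
T_4 = (Δt/2)·[r(t_0) + 2r(t_1) + 2r(t_2) + 2r(t_3) + r(t_4)].
Sum ≈ 0.461.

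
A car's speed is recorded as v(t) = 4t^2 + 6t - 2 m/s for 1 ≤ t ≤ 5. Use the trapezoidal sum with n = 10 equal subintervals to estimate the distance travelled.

Δt = (5 − 1)/10 = 0.4.
v(1) = 8, v(1.4) = 14.24, v(1.8) = 21.76, v(2.2) = 30.56, v(2.6) = 40.64, v(3) = 52, v(3.4) = 64.64, v(3.8) = 78.56, v(4.2) = 93.76, v(4.6) = 110.24, v(5) = 128.
T_10 = (Δt/2)·[v(t_0) + 2v(t_1) + ... + 2v(t_{9}) + v(t_10)].
Sum = 229.76.

229.76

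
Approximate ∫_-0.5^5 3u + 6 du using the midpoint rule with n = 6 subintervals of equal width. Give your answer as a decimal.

70.125

Δu = (5 − (-0.5))/6 = 11/12.
Midpoints: -1/24, 0.875, 43/24, 65/24, 3.625, 109/24.
f(-1/24) = 5.875, f(0.875) = 8.625, f(43/24) = 11.375, f(65/24) = 14.125, f(3.625) = 16.875, f(109/24) = 19.625.
Sum = Δu · [f(-1/24) + f(0.875) + f(43/24) + ...].
Sum = 70.125.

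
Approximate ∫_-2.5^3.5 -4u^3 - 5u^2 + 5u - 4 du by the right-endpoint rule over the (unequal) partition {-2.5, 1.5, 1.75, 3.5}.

Subinterval widths: 4, 0.25, 1.75.
Right endpoints: 1.5, 1.75, 3.5.
f(1.5) = -21.25, f(1.75) = -32, f(3.5) = -219.25.
Sum = Σ Δu_i · f(u_i).
Sum = -476.6875.

-476.6875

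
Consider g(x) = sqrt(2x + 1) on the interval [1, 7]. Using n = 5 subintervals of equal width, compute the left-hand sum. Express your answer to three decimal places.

16.310

Δx = (7 − 1)/5 = 1.2.
Left endpoints: 1, 2.2, 3.4, 4.6, 5.8.
g(1) ≈ 1.732, g(2.2) ≈ 2.324, g(3.4) ≈ 2.793, g(4.6) ≈ 3.194, g(5.8) ≈ 3.550.
Sum = Δx · [g(1) + g(2.2) + g(3.4) + g(4.6) + g(5.8)].
Sum ≈ 16.310.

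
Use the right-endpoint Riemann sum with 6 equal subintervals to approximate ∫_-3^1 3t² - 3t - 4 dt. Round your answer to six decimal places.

12.888889

Δt = (1 − (-3))/6 = 2/3.
Right endpoints: -7/3, -5/3, -1, -1/3, 1/3, 1.
f(-7/3) = 58/3, f(-5/3) = 28/3, f(-1) = 2, f(-1/3) = -8/3, f(1/3) = -14/3, f(1) = -4.
Sum = Δt · [f(-7/3) + f(-5/3) + f(-1) + ...].
Sum ≈ 12.888889.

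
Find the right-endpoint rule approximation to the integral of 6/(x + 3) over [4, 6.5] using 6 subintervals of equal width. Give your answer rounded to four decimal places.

Δx = (6.5 − 4)/6 = 5/12.
Right endpoints: 53/12, 29/6, 5.25, 17/3, 73/12, 6.5.
f(53/12) = 72/89, f(29/6) = 36/47, f(5.25) = 8/11, f(17/3) = 9/13, f(73/12) = 72/109, f(6.5) = 12/19.
Sum = Δx · [f(53/12) + f(29/6) + f(5.25) + ...].
Sum ≈ 1.7861.

1.7861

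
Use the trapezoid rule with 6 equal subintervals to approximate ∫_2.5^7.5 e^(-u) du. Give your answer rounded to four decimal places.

0.0862

Δu = (7.5 − 2.5)/6 = 5/6.
f(2.5) ≈ 0.0821, f(10/3) ≈ 0.0357, f(25/6) ≈ 0.0155, f(5) ≈ 0.0067, f(35/6) ≈ 0.0029, f(20/3) ≈ 0.0013, f(7.5) ≈ 0.0006.
T_6 = (Δu/2)·[f(u_0) + 2f(u_1) + ... + 2f(u_{5}) + f(u_6)].
Sum ≈ 0.0862.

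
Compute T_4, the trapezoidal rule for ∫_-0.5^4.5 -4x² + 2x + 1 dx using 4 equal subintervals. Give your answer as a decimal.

-101.875

Δx = (4.5 − (-0.5))/4 = 1.25.
f(-0.5) = -1, f(0.75) = 0.25, f(2) = -11, f(3.25) = -34.75, f(4.5) = -71.
T_4 = (Δx/2)·[f(x_0) + 2f(x_1) + 2f(x_2) + 2f(x_3) + f(x_4)].
Sum = -101.875.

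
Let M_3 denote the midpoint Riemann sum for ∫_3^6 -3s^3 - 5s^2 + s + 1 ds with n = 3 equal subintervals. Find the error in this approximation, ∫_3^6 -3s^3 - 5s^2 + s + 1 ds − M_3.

-11.375

Exact integral: ∫_3^6 f(s) ds = -1209.75.
M_3 = -1198.375.
Error = -1209.75 − (-1198.375) = -11.375.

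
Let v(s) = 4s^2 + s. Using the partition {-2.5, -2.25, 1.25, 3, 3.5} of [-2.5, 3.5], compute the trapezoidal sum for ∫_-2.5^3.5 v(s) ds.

Subinterval widths: 0.25, 3.5, 1.75, 0.5.
v(-2.5) = 22.5, v(-2.25) = 18, v(1.25) = 7.5, v(3) = 39, v(3.5) = 52.5.
On each subinterval the trapezoid contributes (Δs_i/2)·[v(s_{i-1}) + v(s_i)].
Sum = 113.25.

113.25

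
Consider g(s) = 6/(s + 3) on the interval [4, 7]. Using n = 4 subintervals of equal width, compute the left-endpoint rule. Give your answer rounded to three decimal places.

Δs = (7 − 4)/4 = 0.75.
Left endpoints: 4, 4.75, 5.5, 6.25.
g(4) = 6/7, g(4.75) = 24/31, g(5.5) = 12/17, g(6.25) = 24/37.
Sum = Δs · [g(4) + g(4.75) + g(5.5) + g(6.25)].
Sum ≈ 2.239.

2.239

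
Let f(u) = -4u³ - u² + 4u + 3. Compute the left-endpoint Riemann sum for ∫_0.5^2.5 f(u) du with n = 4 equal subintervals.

-12.75

Δu = (2.5 − 0.5)/4 = 0.5.
Left endpoints: 0.5, 1, 1.5, 2.
f(0.5) = 4.25, f(1) = 2, f(1.5) = -6.75, f(2) = -25.
Sum = Δu · [f(0.5) + f(1) + f(1.5) + f(2)].
Sum = -12.75.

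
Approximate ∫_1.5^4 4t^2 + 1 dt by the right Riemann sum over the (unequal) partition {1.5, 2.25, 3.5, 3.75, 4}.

Subinterval widths: 0.75, 1.25, 0.25, 0.25.
Right endpoints: 2.25, 3.5, 3.75, 4.
f(2.25) = 21.25, f(3.5) = 50, f(3.75) = 57.25, f(4) = 65.
Sum = Σ Δt_i · f(t_i).
Sum = 109.

109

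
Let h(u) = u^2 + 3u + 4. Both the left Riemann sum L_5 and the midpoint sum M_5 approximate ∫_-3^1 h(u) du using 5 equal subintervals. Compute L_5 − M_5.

-0.96

L_5 = 12.16.
M_5 = 13.12.
L_5 − M_5 = -0.96.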